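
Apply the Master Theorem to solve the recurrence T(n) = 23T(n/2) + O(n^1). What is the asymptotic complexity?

Master Theorem for T(n) = 23T(n/2) + O(n^1):

a = 23, b = 2, c = 1
log_b(a) = log_2(23) = 4.5236

Case 1: c = 1 < log_2(23) = 4.5236
T(n) = O(n^(log_2 23))

For T(n) = 23T(n/2) + O(n^1): log_2(23) = 4.5236. This is Case 1 of the Master Theorem (c < log_b(a), work dominated by leaves), giving O(n^(log_2 23)).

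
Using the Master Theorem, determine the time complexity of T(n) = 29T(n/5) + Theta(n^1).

Master Theorem for T(n) = 29T(n/5) + O(n^1):

a = 29, b = 5, c = 1
log_b(a) = log_5(29) = 2.0922

Case 1: c = 1 < log_5(29) = 2.0922
T(n) = O(n^(log_5 29))

For T(n) = 29T(n/5) + O(n^1): log_5(29) = 2.0922. This is Case 1 of the Master Theorem (c < log_b(a), work dominated by leaves), giving O(n^(log_5 29)).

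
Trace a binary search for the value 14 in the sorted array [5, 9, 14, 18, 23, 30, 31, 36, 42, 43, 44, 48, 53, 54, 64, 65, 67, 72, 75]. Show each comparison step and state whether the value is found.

Binary search for 14 in [5, 9, 14, 18, 23, 30, 31, 36, 42, 43, 44, 48, 53, 54, 64, 65, 67, 72, 75]:

lo=0, hi=18, mid=9, arr[mid]=43 -> 43 > 14, search left half
lo=0, hi=8, mid=4, arr[mid]=23 -> 23 > 14, search left half
lo=0, hi=3, mid=1, arr[mid]=9 -> 9 < 14, search right half
lo=2, hi=3, mid=2, arr[mid]=14 -> Found target at index 2!

Binary search finds 14 at index 2 after 4 comparisons. The search repeatedly halves the search space by comparing with the middle element.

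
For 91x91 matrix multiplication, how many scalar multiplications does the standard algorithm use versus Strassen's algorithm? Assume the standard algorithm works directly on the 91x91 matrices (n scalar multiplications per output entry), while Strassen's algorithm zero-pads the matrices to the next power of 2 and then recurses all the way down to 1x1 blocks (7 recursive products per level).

Matrix multiplication for 91x91 matrices:

Strassen's algorithm requires power-of-2 dimensions. Pad 91x91 to 128x128 (next power of 2).

Standard algorithm: 91^3 = 753571 multiplications
Strassen's algorithm: 7^(log2(128)) = 7^7 = 823543 multiplications
Difference: 753571 - 823543 = -69972 (Strassen uses MORE here due to padding overhead — for small or just-over-power-of-2 n, padding can outweigh the per-level savings)

Standard: 753571 multiplications (91^3). Strassen: 823543 multiplications (7^7, after padding to 128x128). Strassen reduces 8 recursive multiplications to 7 at each level.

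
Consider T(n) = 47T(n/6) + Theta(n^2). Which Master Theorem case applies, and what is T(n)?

Master Theorem for T(n) = 47T(n/6) + O(n^2):

a = 47, b = 6, c = 2
log_b(a) = log_6(47) = 2.1488

Case 1: c = 2 < log_6(47) = 2.1488
T(n) = O(n^(log_6 47))

For T(n) = 47T(n/6) + O(n^2): log_6(47) = 2.1488. This is Case 1 of the Master Theorem (c < log_b(a), work dominated by leaves), giving O(n^(log_6 47)).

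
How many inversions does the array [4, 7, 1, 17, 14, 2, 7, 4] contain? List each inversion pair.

Finding inversions in [4, 7, 1, 17, 14, 2, 7, 4]:

(0, 2): arr[0]=4 > arr[2]=1
(0, 5): arr[0]=4 > arr[5]=2
(1, 2): arr[1]=7 > arr[2]=1
(1, 5): arr[1]=7 > arr[5]=2
(1, 7): arr[1]=7 > arr[7]=4
(3, 4): arr[3]=17 > arr[4]=14
(3, 5): arr[3]=17 > arr[5]=2
(3, 6): arr[3]=17 > arr[6]=7
(3, 7): arr[3]=17 > arr[7]=4
(4, 5): arr[4]=14 > arr[5]=2
(4, 6): arr[4]=14 > arr[6]=7
(4, 7): arr[4]=14 > arr[7]=4
(6, 7): arr[6]=7 > arr[7]=4

Total inversions: 13

The array has 13 inversion(s): (0,2), (0,5), (1,2), (1,5), (1,7), (3,4), (3,5), (3,6), (3,7), (4,5), (4,6), (4,7), (6,7). Each pair (i,j) satisfies i < j and arr[i] > arr[j].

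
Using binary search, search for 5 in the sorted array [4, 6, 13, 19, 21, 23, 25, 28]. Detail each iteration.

Binary search for 5 in [4, 6, 13, 19, 21, 23, 25, 28]:

lo=0, hi=7, mid=3, arr[mid]=19 -> 19 > 5, search left half
lo=0, hi=2, mid=1, arr[mid]=6 -> 6 > 5, search left half
lo=0, hi=0, mid=0, arr[mid]=4 -> 4 < 5, search right half
lo=1 > hi=0, target 5 not found

Binary search determines that 5 is not in the array after 3 comparisons. The search space was exhausted without finding the target.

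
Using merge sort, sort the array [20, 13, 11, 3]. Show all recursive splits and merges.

Merge sort trace:

Split: [20, 13, 11, 3] -> [20, 13] and [11, 3]
  Split: [20, 13] -> [20] and [13]
  Merge: [20] + [13] -> [13, 20]
  Split: [11, 3] -> [11] and [3]
  Merge: [11] + [3] -> [3, 11]
Merge: [13, 20] + [3, 11] -> [3, 11, 13, 20]

Final sorted array: [3, 11, 13, 20]

The merge sort proceeds by recursively splitting the array and merging sorted halves.
After all merges, the sorted array is [3, 11, 13, 20].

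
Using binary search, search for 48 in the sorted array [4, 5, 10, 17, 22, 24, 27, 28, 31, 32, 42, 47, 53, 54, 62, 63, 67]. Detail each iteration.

Binary search for 48 in [4, 5, 10, 17, 22, 24, 27, 28, 31, 32, 42, 47, 53, 54, 62, 63, 67]:

lo=0, hi=16, mid=8, arr[mid]=31 -> 31 < 48, search right half
lo=9, hi=16, mid=12, arr[mid]=53 -> 53 > 48, search left half
lo=9, hi=11, mid=10, arr[mid]=42 -> 42 < 48, search right half
lo=11, hi=11, mid=11, arr[mid]=47 -> 47 < 48, search right half
lo=12 > hi=11, target 48 not found

Binary search determines that 48 is not in the array after 4 comparisons. The search space was exhausted without finding the target.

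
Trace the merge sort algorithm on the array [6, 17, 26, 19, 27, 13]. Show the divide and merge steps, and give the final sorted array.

Merge sort trace:

Split: [6, 17, 26, 19, 27, 13] -> [6, 17, 26] and [19, 27, 13]
  Split: [6, 17, 26] -> [6] and [17, 26]
    Split: [17, 26] -> [17] and [26]
    Merge: [17] + [26] -> [17, 26]
  Merge: [6] + [17, 26] -> [6, 17, 26]
  Split: [19, 27, 13] -> [19] and [27, 13]
    Split: [27, 13] -> [27] and [13]
    Merge: [27] + [13] -> [13, 27]
  Merge: [19] + [13, 27] -> [13, 19, 27]
Merge: [6, 17, 26] + [13, 19, 27] -> [6, 13, 17, 19, 26, 27]

Final sorted array: [6, 13, 17, 19, 26, 27]

The merge sort proceeds by recursively splitting the array and merging sorted halves.
After all merges, the sorted array is [6, 13, 17, 19, 26, 27].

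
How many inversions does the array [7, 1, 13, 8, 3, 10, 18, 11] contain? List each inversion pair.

Finding inversions in [7, 1, 13, 8, 3, 10, 18, 11]:

(0, 1): arr[0]=7 > arr[1]=1
(0, 4): arr[0]=7 > arr[4]=3
(2, 3): arr[2]=13 > arr[3]=8
(2, 4): arr[2]=13 > arr[4]=3
(2, 5): arr[2]=13 > arr[5]=10
(2, 7): arr[2]=13 > arr[7]=11
(3, 4): arr[3]=8 > arr[4]=3
(6, 7): arr[6]=18 > arr[7]=11

Total inversions: 8

The array has 8 inversion(s): (0,1), (0,4), (2,3), (2,4), (2,5), (2,7), (3,4), (6,7). Each pair (i,j) satisfies i < j and arr[i] > arr[j].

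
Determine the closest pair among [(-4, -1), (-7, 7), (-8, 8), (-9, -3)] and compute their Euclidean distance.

Computing all pairwise distances among 4 points:

d((-4, -1), (-7, 7)) = 8.544
d((-4, -1), (-8, 8)) = 9.8489
d((-4, -1), (-9, -3)) = 5.3852
d((-7, 7), (-8, 8)) = 1.4142 <-- minimum
d((-7, 7), (-9, -3)) = 10.198
d((-8, 8), (-9, -3)) = 11.0454

Closest pair: (-7, 7) and (-8, 8) with distance 1.4142

The closest pair is (-7, 7) and (-8, 8) with Euclidean distance 1.4142. For 4 points, brute-force pairwise comparison is shown above. For large n, the divide-and-conquer algorithm (sort by x, recurse on halves, check the dividing strip) achieves O(n log n).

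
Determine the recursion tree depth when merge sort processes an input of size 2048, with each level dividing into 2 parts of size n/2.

For divide and conquer with division factor 2:

Problem sizes at each level:
Level 0: 2048
Level 1: 1024
Level 2: 512
Level 3: 256
Level 4: 128
Level 5: 64
Level 6: 32
Level 7: 16
Level 8: 8
Level 9: 4
Level 10: 2
Level 11: 1

The root is level 0 and the size-1 base case is level 11 (the tree spans levels 0 through 11, i.e. 12 levels counting the root), so the depth is the number of divisions: log_2(2048) = 11

The recursion tree depth is log_2(2048) = 11. At each level, the problem size is divided by 2, so it takes 11 divisions to reduce to a base case of size 1. The algorithm makes 2 recursive calls at each level.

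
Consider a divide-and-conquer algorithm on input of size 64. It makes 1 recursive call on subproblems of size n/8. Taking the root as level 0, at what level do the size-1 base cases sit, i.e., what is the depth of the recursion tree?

For divide and conquer with division factor 8:

Problem sizes at each level:
Level 0: 64
Level 1: 8
Level 2: 1

The root is level 0 and the size-1 base case is level 2 (the tree spans levels 0 through 2, i.e. 3 levels counting the root), so the depth is the number of divisions: log_8(64) = 2

The recursion tree depth is log_8(64) = 2. At each level, the problem size is divided by 8, so it takes 2 divisions to reduce to a base case of size 1. The algorithm makes 1 recursive call at each level.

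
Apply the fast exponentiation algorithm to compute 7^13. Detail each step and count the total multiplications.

Computing 7^13 by squaring (build up from 7^1; each line after the first costs one multiplication):

7^1 = 7
7^2 = (7^1)^2 = 7^2 = 49
7^3 = 7 * 7^2 = 7 * 49 = 343
7^6 = (7^3)^2 = 343^2 = 117649
7^12 = (7^6)^2 = 117649^2 = 13841287201
7^13 = 7 * 7^12 = 7 * 13841287201 = 96889010407

Result: 96889010407
Multiplications needed: 5 (5 lines after 7^1)

7^13 = 96889010407. Using exponentiation by squaring, this requires 5 multiplications. The key idea: if the exponent is even, square the half-power; if odd, multiply by the base once.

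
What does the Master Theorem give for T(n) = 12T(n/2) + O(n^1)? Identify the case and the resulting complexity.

Master Theorem for T(n) = 12T(n/2) + O(n^1):

a = 12, b = 2, c = 1
log_b(a) = log_2(12) = 3.5850

Case 1: c = 1 < log_2(12) = 3.5850
T(n) = O(n^(log_2 12))

For T(n) = 12T(n/2) + O(n^1): log_2(12) = 3.5850. This is Case 1 of the Master Theorem (c < log_b(a), work dominated by leaves), giving O(n^(log_2 12)).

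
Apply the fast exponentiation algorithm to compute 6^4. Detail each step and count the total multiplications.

Computing 6^4 by squaring (build up from 6^1; each line after the first costs one multiplication):

6^1 = 6
6^2 = (6^1)^2 = 6^2 = 36
6^4 = (6^2)^2 = 36^2 = 1296

Result: 1296
Multiplications needed: 2 (2 lines after 6^1)

6^4 = 1296. Using exponentiation by squaring, this requires 2 multiplications. The key idea: if the exponent is even, square the half-power; if odd, multiply by the base once.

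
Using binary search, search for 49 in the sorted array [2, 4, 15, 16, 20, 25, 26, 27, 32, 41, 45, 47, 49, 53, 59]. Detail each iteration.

Binary search for 49 in [2, 4, 15, 16, 20, 25, 26, 27, 32, 41, 45, 47, 49, 53, 59]:

lo=0, hi=14, mid=7, arr[mid]=27 -> 27 < 49, search right half
lo=8, hi=14, mid=11, arr[mid]=47 -> 47 < 49, search right half
lo=12, hi=14, mid=13, arr[mid]=53 -> 53 > 49, search left half
lo=12, hi=12, mid=12, arr[mid]=49 -> Found target at index 12!

Binary search finds 49 at index 12 after 4 comparisons. The search repeatedly halves the search space by comparing with the middle element.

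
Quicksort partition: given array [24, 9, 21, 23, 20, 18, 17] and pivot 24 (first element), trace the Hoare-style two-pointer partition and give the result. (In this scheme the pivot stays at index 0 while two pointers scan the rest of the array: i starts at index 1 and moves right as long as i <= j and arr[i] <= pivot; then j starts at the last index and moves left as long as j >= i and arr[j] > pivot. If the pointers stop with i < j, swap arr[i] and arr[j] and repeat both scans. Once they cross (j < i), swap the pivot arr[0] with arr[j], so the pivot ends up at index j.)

Hoare-style two-pointer partition with pivot = 24:

Initial array: [24, 9, 21, 23, 20, 18, 17]

Pointers start at i = 1, j = 6.
i ends at 7, j ends at 6: the pointers have crossed (j < i), so scanning stops.

Swap pivot arr[0] with arr[6] to place pivot at position 6: [17, 9, 21, 23, 20, 18, 24]
Pivot position: 6

After partitioning with pivot 24, the array becomes [17, 9, 21, 23, 20, 18, 24]. The pivot is placed at index 6. All elements to the left of the pivot are <= 24, and all elements to the right are > 24.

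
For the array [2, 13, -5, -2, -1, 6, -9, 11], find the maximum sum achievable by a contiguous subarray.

Using Kadane's algorithm on [2, 13, -5, -2, -1, 6, -9, 11]:

Scanning through the array:
Position 1 (value 13): max_ending_here = 15, max_so_far = 15
Position 2 (value -5): max_ending_here = 10, max_so_far = 15
Position 3 (value -2): max_ending_here = 8, max_so_far = 15
Position 4 (value -1): max_ending_here = 7, max_so_far = 15
Position 5 (value 6): max_ending_here = 13, max_so_far = 15
Position 6 (value -9): max_ending_here = 4, max_so_far = 15
Position 7 (value 11): max_ending_here = 15, max_so_far = 15

Maximum subarray: [2, 13]
Maximum sum: 15

The maximum subarray is [2, 13] with sum 15. This subarray runs from index 0 to index 1.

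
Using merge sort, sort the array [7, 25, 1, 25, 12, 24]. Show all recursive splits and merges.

Merge sort trace:

Split: [7, 25, 1, 25, 12, 24] -> [7, 25, 1] and [25, 12, 24]
  Split: [7, 25, 1] -> [7] and [25, 1]
    Split: [25, 1] -> [25] and [1]
    Merge: [25] + [1] -> [1, 25]
  Merge: [7] + [1, 25] -> [1, 7, 25]
  Split: [25, 12, 24] -> [25] and [12, 24]
    Split: [12, 24] -> [12] and [24]
    Merge: [12] + [24] -> [12, 24]
  Merge: [25] + [12, 24] -> [12, 24, 25]
Merge: [1, 7, 25] + [12, 24, 25] -> [1, 7, 12, 24, 25, 25]

Final sorted array: [1, 7, 12, 24, 25, 25]

The merge sort proceeds by recursively splitting the array and merging sorted halves.
After all merges, the sorted array is [1, 7, 12, 24, 25, 25].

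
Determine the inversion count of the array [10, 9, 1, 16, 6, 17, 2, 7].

Finding inversions in [10, 9, 1, 16, 6, 17, 2, 7]:

(0, 1): arr[0]=10 > arr[1]=9
(0, 2): arr[0]=10 > arr[2]=1
(0, 4): arr[0]=10 > arr[4]=6
(0, 6): arr[0]=10 > arr[6]=2
(0, 7): arr[0]=10 > arr[7]=7
(1, 2): arr[1]=9 > arr[2]=1
(1, 4): arr[1]=9 > arr[4]=6
(1, 6): arr[1]=9 > arr[6]=2
(1, 7): arr[1]=9 > arr[7]=7
(3, 4): arr[3]=16 > arr[4]=6
(3, 6): arr[3]=16 > arr[6]=2
(3, 7): arr[3]=16 > arr[7]=7
(4, 6): arr[4]=6 > arr[6]=2
(5, 6): arr[5]=17 > arr[6]=2
(5, 7): arr[5]=17 > arr[7]=7

Total inversions: 15

The array has 15 inversion(s): (0,1), (0,2), (0,4), (0,6), (0,7), (1,2), (1,4), (1,6), (1,7), (3,4), (3,6), (3,7), (4,6), (5,6), (5,7). Each pair (i,j) satisfies i < j and arr[i] > arr[j].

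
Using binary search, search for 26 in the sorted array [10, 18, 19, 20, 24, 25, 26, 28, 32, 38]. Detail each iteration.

Binary search for 26 in [10, 18, 19, 20, 24, 25, 26, 28, 32, 38]:

lo=0, hi=9, mid=4, arr[mid]=24 -> 24 < 26, search right half
lo=5, hi=9, mid=7, arr[mid]=28 -> 28 > 26, search left half
lo=5, hi=6, mid=5, arr[mid]=25 -> 25 < 26, search right half
lo=6, hi=6, mid=6, arr[mid]=26 -> Found target at index 6!

Binary search finds 26 at index 6 after 4 comparisons. The search repeatedly halves the search space by comparing with the middle element.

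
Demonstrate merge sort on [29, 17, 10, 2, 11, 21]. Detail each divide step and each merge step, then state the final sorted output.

Merge sort trace:

Split: [29, 17, 10, 2, 11, 21] -> [29, 17, 10] and [2, 11, 21]
  Split: [29, 17, 10] -> [29] and [17, 10]
    Split: [17, 10] -> [17] and [10]
    Merge: [17] + [10] -> [10, 17]
  Merge: [29] + [10, 17] -> [10, 17, 29]
  Split: [2, 11, 21] -> [2] and [11, 21]
    Split: [11, 21] -> [11] and [21]
    Merge: [11] + [21] -> [11, 21]
  Merge: [2] + [11, 21] -> [2, 11, 21]
Merge: [10, 17, 29] + [2, 11, 21] -> [2, 10, 11, 17, 21, 29]

Final sorted array: [2, 10, 11, 17, 21, 29]

The merge sort proceeds by recursively splitting the array and merging sorted halves.
After all merges, the sorted array is [2, 10, 11, 17, 21, 29].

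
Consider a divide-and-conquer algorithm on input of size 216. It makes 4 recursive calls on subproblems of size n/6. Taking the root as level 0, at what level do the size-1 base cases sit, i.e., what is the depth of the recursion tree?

For divide and conquer with division factor 6:

Problem sizes at each level:
Level 0: 216
Level 1: 36
Level 2: 6
Level 3: 1

The root is level 0 and the size-1 base case is level 3 (the tree spans levels 0 through 3, i.e. 4 levels counting the root), so the depth is the number of divisions: log_6(216) = 3

The recursion tree depth is log_6(216) = 3. At each level, the problem size is divided by 6, so it takes 3 divisions to reduce to a base case of size 1. The algorithm makes 4 recursive calls at each level.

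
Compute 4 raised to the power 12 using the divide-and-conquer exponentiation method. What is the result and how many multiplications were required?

Computing 4^12 by squaring (build up from 4^1; each line after the first costs one multiplication):

4^1 = 4
4^2 = (4^1)^2 = 4^2 = 16
4^3 = 4 * 4^2 = 4 * 16 = 64
4^6 = (4^3)^2 = 64^2 = 4096
4^12 = (4^6)^2 = 4096^2 = 16777216

Result: 16777216
Multiplications needed: 4 (4 lines after 4^1)

4^12 = 16777216. Using exponentiation by squaring, this requires 4 multiplications. The key idea: if the exponent is even, square the half-power; if odd, multiply by the base once.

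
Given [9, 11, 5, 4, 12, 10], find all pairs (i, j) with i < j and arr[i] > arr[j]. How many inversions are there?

Finding inversions in [9, 11, 5, 4, 12, 10]:

(0, 2): arr[0]=9 > arr[2]=5
(0, 3): arr[0]=9 > arr[3]=4
(1, 2): arr[1]=11 > arr[2]=5
(1, 3): arr[1]=11 > arr[3]=4
(1, 5): arr[1]=11 > arr[5]=10
(2, 3): arr[2]=5 > arr[3]=4
(4, 5): arr[4]=12 > arr[5]=10

Total inversions: 7

The array has 7 inversion(s): (0,2), (0,3), (1,2), (1,3), (1,5), (2,3), (4,5). Each pair (i,j) satisfies i < j and arr[i] > arr[j].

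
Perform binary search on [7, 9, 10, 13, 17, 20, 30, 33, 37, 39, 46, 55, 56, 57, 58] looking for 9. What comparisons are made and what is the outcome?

Binary search for 9 in [7, 9, 10, 13, 17, 20, 30, 33, 37, 39, 46, 55, 56, 57, 58]:

lo=0, hi=14, mid=7, arr[mid]=33 -> 33 > 9, search left half
lo=0, hi=6, mid=3, arr[mid]=13 -> 13 > 9, search left half
lo=0, hi=2, mid=1, arr[mid]=9 -> Found target at index 1!

Binary search finds 9 at index 1 after 3 comparisons. The search repeatedly halves the search space by comparing with the middle element.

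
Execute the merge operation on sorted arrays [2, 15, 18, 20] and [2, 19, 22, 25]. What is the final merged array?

Merging process:

Compare 2 vs 2: take 2 from left. Merged: [2]
Compare 15 vs 2: take 2 from right. Merged: [2, 2]
Compare 15 vs 19: take 15 from left. Merged: [2, 2, 15]
Compare 18 vs 19: take 18 from left. Merged: [2, 2, 15, 18]
Compare 20 vs 19: take 19 from right. Merged: [2, 2, 15, 18, 19]
Compare 20 vs 22: take 20 from left. Merged: [2, 2, 15, 18, 19, 20]
Append remaining from right: [22, 25]. Merged: [2, 2, 15, 18, 19, 20, 22, 25]

Final merged array: [2, 2, 15, 18, 19, 20, 22, 25]
Total comparisons: 6

The merged array is [2, 2, 15, 18, 19, 20, 22, 25], requiring 6 comparisons. The merge step runs in O(n) time where n is the total number of elements.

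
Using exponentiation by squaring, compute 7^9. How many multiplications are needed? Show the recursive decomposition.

Computing 7^9 by squaring (build up from 7^1; each line after the first costs one multiplication):

7^1 = 7
7^2 = (7^1)^2 = 7^2 = 49
7^4 = (7^2)^2 = 49^2 = 2401
7^8 = (7^4)^2 = 2401^2 = 5764801
7^9 = 7 * 7^8 = 7 * 5764801 = 40353607

Result: 40353607
Multiplications needed: 4 (4 lines after 7^1)

7^9 = 40353607. Using exponentiation by squaring, this requires 4 multiplications. The key idea: if the exponent is even, square the half-power; if odd, multiply by the base once.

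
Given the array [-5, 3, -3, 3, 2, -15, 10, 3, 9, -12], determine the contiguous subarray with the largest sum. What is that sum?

Using Kadane's algorithm on [-5, 3, -3, 3, 2, -15, 10, 3, 9, -12]:

Scanning through the array:
Position 1 (value 3): max_ending_here = 3, max_so_far = 3
Position 2 (value -3): max_ending_here = 0, max_so_far = 3
Position 3 (value 3): max_ending_here = 3, max_so_far = 3
Position 4 (value 2): max_ending_here = 5, max_so_far = 5
Position 5 (value -15): max_ending_here = -10, max_so_far = 5
Position 6 (value 10): max_ending_here = 10, max_so_far = 10
Position 7 (value 3): max_ending_here = 13, max_so_far = 13
Position 8 (value 9): max_ending_here = 22, max_so_far = 22
Position 9 (value -12): max_ending_here = 10, max_so_far = 22

Maximum subarray: [10, 3, 9]
Maximum sum: 22

The maximum subarray is [10, 3, 9] with sum 22. This subarray runs from index 6 to index 8.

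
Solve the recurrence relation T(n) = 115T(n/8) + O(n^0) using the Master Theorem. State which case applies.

Master Theorem for T(n) = 115T(n/8) + O(n^0):

a = 115, b = 8, c = 0
log_b(a) = log_8(115) = 2.2818

Case 1: c = 0 < log_8(115) = 2.2818
T(n) = O(n^(log_8 115))

For T(n) = 115T(n/8) + O(n^0): log_8(115) = 2.2818. This is Case 1 of the Master Theorem (c < log_b(a), work dominated by leaves), giving O(n^(log_8 115)).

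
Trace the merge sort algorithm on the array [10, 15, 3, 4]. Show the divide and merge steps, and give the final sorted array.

Merge sort trace:

Split: [10, 15, 3, 4] -> [10, 15] and [3, 4]
  Split: [10, 15] -> [10] and [15]
  Merge: [10] + [15] -> [10, 15]
  Split: [3, 4] -> [3] and [4]
  Merge: [3] + [4] -> [3, 4]
Merge: [10, 15] + [3, 4] -> [3, 4, 10, 15]

Final sorted array: [3, 4, 10, 15]

The merge sort proceeds by recursively splitting the array and merging sorted halves.
After all merges, the sorted array is [3, 4, 10, 15].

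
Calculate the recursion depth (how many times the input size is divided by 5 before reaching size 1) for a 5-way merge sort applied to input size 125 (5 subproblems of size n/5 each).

For divide and conquer with division factor 5:

Problem sizes at each level:
Level 0: 125
Level 1: 25
Level 2: 5
Level 3: 1

The root is level 0 and the size-1 base case is level 3 (the tree spans levels 0 through 3, i.e. 4 levels counting the root), so the depth is the number of divisions: log_5(125) = 3

The recursion tree depth is log_5(125) = 3. At each level, the problem size is divided by 5, so it takes 3 divisions to reduce to a base case of size 1. The algorithm makes 5 recursive calls at each level.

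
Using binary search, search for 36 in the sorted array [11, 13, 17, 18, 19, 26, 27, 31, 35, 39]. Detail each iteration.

Binary search for 36 in [11, 13, 17, 18, 19, 26, 27, 31, 35, 39]:

lo=0, hi=9, mid=4, arr[mid]=19 -> 19 < 36, search right half
lo=5, hi=9, mid=7, arr[mid]=31 -> 31 < 36, search right half
lo=8, hi=9, mid=8, arr[mid]=35 -> 35 < 36, search right half
lo=9, hi=9, mid=9, arr[mid]=39 -> 39 > 36, search left half
lo=9 > hi=8, target 36 not found

Binary search determines that 36 is not in the array after 4 comparisons. The search space was exhausted without finding the target.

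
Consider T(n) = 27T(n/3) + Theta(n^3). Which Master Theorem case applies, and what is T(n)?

Master Theorem for T(n) = 27T(n/3) + O(n^3):

a = 27, b = 3, c = 3
log_b(a) = log_3(27) = 3.0000

Case 2: c = 3 = log_3(27) = 3.0000
T(n) = O(n^3 log n) = O(n^3 log n)

For T(n) = 27T(n/3) + O(n^3): log_3(27) = 3.0000. This is Case 2 of the Master Theorem (c = log_b(a), equal work at all levels), giving O(n^3 log n).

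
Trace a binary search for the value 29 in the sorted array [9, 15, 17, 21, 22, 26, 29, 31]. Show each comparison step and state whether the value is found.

Binary search for 29 in [9, 15, 17, 21, 22, 26, 29, 31]:

lo=0, hi=7, mid=3, arr[mid]=21 -> 21 < 29, search right half
lo=4, hi=7, mid=5, arr[mid]=26 -> 26 < 29, search right half
lo=6, hi=7, mid=6, arr[mid]=29 -> Found target at index 6!

Binary search finds 29 at index 6 after 3 comparisons. The search repeatedly halves the search space by comparing with the middle element.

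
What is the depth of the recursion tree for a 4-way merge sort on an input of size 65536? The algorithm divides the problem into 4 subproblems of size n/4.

For divide and conquer with division factor 4:

Problem sizes at each level:
Level 0: 65536
Level 1: 16384
Level 2: 4096
Level 3: 1024
Level 4: 256
Level 5: 64
Level 6: 16
Level 7: 4
Level 8: 1

The root is level 0 and the size-1 base case is level 8 (the tree spans levels 0 through 8, i.e. 9 levels counting the root), so the depth is the number of divisions: log_4(65536) = 8

The recursion tree depth is log_4(65536) = 8. At each level, the problem size is divided by 4, so it takes 8 divisions to reduce to a base case of size 1. The algorithm makes 4 recursive calls at each level.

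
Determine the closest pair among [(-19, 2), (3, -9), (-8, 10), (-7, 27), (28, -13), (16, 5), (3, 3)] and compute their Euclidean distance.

Computing all pairwise distances among 7 points:

d((-19, 2), (3, -9)) = 24.5967
d((-19, 2), (-8, 10)) = 13.6015
d((-19, 2), (-7, 27)) = 27.7308
d((-19, 2), (28, -13)) = 49.3356
d((-19, 2), (16, 5)) = 35.1283
d((-19, 2), (3, 3)) = 22.0227
d((3, -9), (-8, 10)) = 21.9545
d((3, -9), (-7, 27)) = 37.3631
d((3, -9), (28, -13)) = 25.318
d((3, -9), (16, 5)) = 19.105
d((3, -9), (3, 3)) = 12.0 <-- minimum
d((-8, 10), (-7, 27)) = 17.0294
d((-8, 10), (28, -13)) = 42.72
d((-8, 10), (16, 5)) = 24.5153
d((-8, 10), (3, 3)) = 13.0384
d((-7, 27), (28, -13)) = 53.1507
d((-7, 27), (16, 5)) = 31.8277
d((-7, 27), (3, 3)) = 26.0
d((28, -13), (16, 5)) = 21.6333
d((28, -13), (3, 3)) = 29.6816
d((16, 5), (3, 3)) = 13.1529

Closest pair: (3, -9) and (3, 3) with distance 12.0

The closest pair is (3, -9) and (3, 3) with Euclidean distance 12.0. For 7 points, brute-force pairwise comparison is shown above. For large n, the divide-and-conquer algorithm (sort by x, recurse on halves, check the dividing strip) achieves O(n log n).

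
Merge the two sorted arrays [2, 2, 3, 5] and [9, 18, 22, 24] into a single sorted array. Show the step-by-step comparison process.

Merging process:

Compare 2 vs 9: take 2 from left. Merged: [2]
Compare 2 vs 9: take 2 from left. Merged: [2, 2]
Compare 3 vs 9: take 3 from left. Merged: [2, 2, 3]
Compare 5 vs 9: take 5 from left. Merged: [2, 2, 3, 5]
Append remaining from right: [9, 18, 22, 24]. Merged: [2, 2, 3, 5, 9, 18, 22, 24]

Final merged array: [2, 2, 3, 5, 9, 18, 22, 24]
Total comparisons: 4

The merged array is [2, 2, 3, 5, 9, 18, 22, 24], requiring 4 comparisons. The merge step runs in O(n) time where n is the total number of elements.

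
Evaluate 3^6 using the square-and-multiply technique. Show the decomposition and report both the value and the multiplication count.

Computing 3^6 by squaring (build up from 3^1; each line after the first costs one multiplication):

3^1 = 3
3^2 = (3^1)^2 = 3^2 = 9
3^3 = 3 * 3^2 = 3 * 9 = 27
3^6 = (3^3)^2 = 27^2 = 729

Result: 729
Multiplications needed: 3 (3 lines after 3^1)

3^6 = 729. Using exponentiation by squaring, this requires 3 multiplications. The key idea: if the exponent is even, square the half-power; if odd, multiply by the base once.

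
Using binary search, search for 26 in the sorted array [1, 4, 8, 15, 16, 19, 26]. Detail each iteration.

Binary search for 26 in [1, 4, 8, 15, 16, 19, 26]:

lo=0, hi=6, mid=3, arr[mid]=15 -> 15 < 26, search right half
lo=4, hi=6, mid=5, arr[mid]=19 -> 19 < 26, search right half
lo=6, hi=6, mid=6, arr[mid]=26 -> Found target at index 6!

Binary search finds 26 at index 6 after 3 comparisons. The search repeatedly halves the search space by comparing with the middle element.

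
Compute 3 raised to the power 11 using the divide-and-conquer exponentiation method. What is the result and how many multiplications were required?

Computing 3^11 by squaring (build up from 3^1; each line after the first costs one multiplication):

3^1 = 3
3^2 = (3^1)^2 = 3^2 = 9
3^4 = (3^2)^2 = 9^2 = 81
3^5 = 3 * 3^4 = 3 * 81 = 243
3^10 = (3^5)^2 = 243^2 = 59049
3^11 = 3 * 3^10 = 3 * 59049 = 177147

Result: 177147
Multiplications needed: 5 (5 lines after 3^1)

3^11 = 177147. Using exponentiation by squaring, this requires 5 multiplications. The key idea: if the exponent is even, square the half-power; if odd, multiply by the base once.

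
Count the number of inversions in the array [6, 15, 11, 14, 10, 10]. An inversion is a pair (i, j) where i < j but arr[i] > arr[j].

Finding inversions in [6, 15, 11, 14, 10, 10]:

(1, 2): arr[1]=15 > arr[2]=11
(1, 3): arr[1]=15 > arr[3]=14
(1, 4): arr[1]=15 > arr[4]=10
(1, 5): arr[1]=15 > arr[5]=10
(2, 4): arr[2]=11 > arr[4]=10
(2, 5): arr[2]=11 > arr[5]=10
(3, 4): arr[3]=14 > arr[4]=10
(3, 5): arr[3]=14 > arr[5]=10

Total inversions: 8

The array has 8 inversion(s): (1,2), (1,3), (1,4), (1,5), (2,4), (2,5), (3,4), (3,5). Each pair (i,j) satisfies i < j and arr[i] > arr[j].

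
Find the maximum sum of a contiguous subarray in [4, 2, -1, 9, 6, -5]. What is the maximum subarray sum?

Using Kadane's algorithm on [4, 2, -1, 9, 6, -5]:

Scanning through the array:
Position 1 (value 2): max_ending_here = 6, max_so_far = 6
Position 2 (value -1): max_ending_here = 5, max_so_far = 6
Position 3 (value 9): max_ending_here = 14, max_so_far = 14
Position 4 (value 6): max_ending_here = 20, max_so_far = 20
Position 5 (value -5): max_ending_here = 15, max_so_far = 20

Maximum subarray: [4, 2, -1, 9, 6]
Maximum sum: 20

The maximum subarray is [4, 2, -1, 9, 6] with sum 20. This subarray runs from index 0 to index 4.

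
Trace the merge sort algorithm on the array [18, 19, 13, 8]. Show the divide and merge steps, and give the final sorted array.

Merge sort trace:

Split: [18, 19, 13, 8] -> [18, 19] and [13, 8]
  Split: [18, 19] -> [18] and [19]
  Merge: [18] + [19] -> [18, 19]
  Split: [13, 8] -> [13] and [8]
  Merge: [13] + [8] -> [8, 13]
Merge: [18, 19] + [8, 13] -> [8, 13, 18, 19]

Final sorted array: [8, 13, 18, 19]

The merge sort proceeds by recursively splitting the array and merging sorted halves.
After all merges, the sorted array is [8, 13, 18, 19].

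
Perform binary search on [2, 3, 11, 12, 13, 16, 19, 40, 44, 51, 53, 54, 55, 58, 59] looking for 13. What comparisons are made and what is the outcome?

Binary search for 13 in [2, 3, 11, 12, 13, 16, 19, 40, 44, 51, 53, 54, 55, 58, 59]:

lo=0, hi=14, mid=7, arr[mid]=40 -> 40 > 13, search left half
lo=0, hi=6, mid=3, arr[mid]=12 -> 12 < 13, search right half
lo=4, hi=6, mid=5, arr[mid]=16 -> 16 > 13, search left half
lo=4, hi=4, mid=4, arr[mid]=13 -> Found target at index 4!

Binary search finds 13 at index 4 after 4 comparisons. The search repeatedly halves the search space by comparing with the middle element.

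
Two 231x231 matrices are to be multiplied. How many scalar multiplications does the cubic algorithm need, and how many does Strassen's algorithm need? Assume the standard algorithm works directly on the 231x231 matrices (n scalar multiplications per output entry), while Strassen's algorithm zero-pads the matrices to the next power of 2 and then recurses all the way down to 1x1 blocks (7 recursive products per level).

Matrix multiplication for 231x231 matrices:

Strassen's algorithm requires power-of-2 dimensions. Pad 231x231 to 256x256 (next power of 2).

Standard algorithm: 231^3 = 12326391 multiplications
Strassen's algorithm: 7^(log2(256)) = 7^8 = 5764801 multiplications
Savings: 12326391 - 5764801 = 6561590 multiplications

Standard: 12326391 multiplications (231^3). Strassen: 5764801 multiplications (7^8, after padding to 256x256). Strassen reduces 8 recursive multiplications to 7 at each level.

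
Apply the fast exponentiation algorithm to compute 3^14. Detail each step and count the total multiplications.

Computing 3^14 by squaring (build up from 3^1; each line after the first costs one multiplication):

3^1 = 3
3^2 = (3^1)^2 = 3^2 = 9
3^3 = 3 * 3^2 = 3 * 9 = 27
3^6 = (3^3)^2 = 27^2 = 729
3^7 = 3 * 3^6 = 3 * 729 = 2187
3^14 = (3^7)^2 = 2187^2 = 4782969

Result: 4782969
Multiplications needed: 5 (5 lines after 3^1)

3^14 = 4782969. Using exponentiation by squaring, this requires 5 multiplications. The key idea: if the exponent is even, square the half-power; if odd, multiply by the base once.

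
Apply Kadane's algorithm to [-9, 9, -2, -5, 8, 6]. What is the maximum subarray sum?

Using Kadane's algorithm on [-9, 9, -2, -5, 8, 6]:

Scanning through the array:
Position 1 (value 9): max_ending_here = 9, max_so_far = 9
Position 2 (value -2): max_ending_here = 7, max_so_far = 9
Position 3 (value -5): max_ending_here = 2, max_so_far = 9
Position 4 (value 8): max_ending_here = 10, max_so_far = 10
Position 5 (value 6): max_ending_here = 16, max_so_far = 16

Maximum subarray: [9, -2, -5, 8, 6]
Maximum sum: 16

The maximum subarray is [9, -2, -5, 8, 6] with sum 16. This subarray runs from index 1 to index 5.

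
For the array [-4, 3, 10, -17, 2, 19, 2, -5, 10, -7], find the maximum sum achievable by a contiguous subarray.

Using Kadane's algorithm on [-4, 3, 10, -17, 2, 19, 2, -5, 10, -7]:

Scanning through the array:
Position 1 (value 3): max_ending_here = 3, max_so_far = 3
Position 2 (value 10): max_ending_here = 13, max_so_far = 13
Position 3 (value -17): max_ending_here = -4, max_so_far = 13
Position 4 (value 2): max_ending_here = 2, max_so_far = 13
Position 5 (value 19): max_ending_here = 21, max_so_far = 21
Position 6 (value 2): max_ending_here = 23, max_so_far = 23
Position 7 (value -5): max_ending_here = 18, max_so_far = 23
Position 8 (value 10): max_ending_here = 28, max_so_far = 28
Position 9 (value -7): max_ending_here = 21, max_so_far = 28

Maximum subarray: [2, 19, 2, -5, 10]
Maximum sum: 28

The maximum subarray is [2, 19, 2, -5, 10] with sum 28. This subarray runs from index 4 to index 8.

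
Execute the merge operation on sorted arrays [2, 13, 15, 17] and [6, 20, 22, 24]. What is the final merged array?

Merging process:

Compare 2 vs 6: take 2 from left. Merged: [2]
Compare 13 vs 6: take 6 from right. Merged: [2, 6]
Compare 13 vs 20: take 13 from left. Merged: [2, 6, 13]
Compare 15 vs 20: take 15 from left. Merged: [2, 6, 13, 15]
Compare 17 vs 20: take 17 from left. Merged: [2, 6, 13, 15, 17]
Append remaining from right: [20, 22, 24]. Merged: [2, 6, 13, 15, 17, 20, 22, 24]

Final merged array: [2, 6, 13, 15, 17, 20, 22, 24]
Total comparisons: 5

The merged array is [2, 6, 13, 15, 17, 20, 22, 24], requiring 5 comparisons. The merge step runs in O(n) time where n is the total number of elements.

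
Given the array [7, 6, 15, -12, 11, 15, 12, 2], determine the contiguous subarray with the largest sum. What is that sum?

Using Kadane's algorithm on [7, 6, 15, -12, 11, 15, 12, 2]:

Scanning through the array:
Position 1 (value 6): max_ending_here = 13, max_so_far = 13
Position 2 (value 15): max_ending_here = 28, max_so_far = 28
Position 3 (value -12): max_ending_here = 16, max_so_far = 28
Position 4 (value 11): max_ending_here = 27, max_so_far = 28
Position 5 (value 15): max_ending_here = 42, max_so_far = 42
Position 6 (value 12): max_ending_here = 54, max_so_far = 54
Position 7 (value 2): max_ending_here = 56, max_so_far = 56

Maximum subarray: [7, 6, 15, -12, 11, 15, 12, 2]
Maximum sum: 56

The maximum subarray is [7, 6, 15, -12, 11, 15, 12, 2] with sum 56. This subarray runs from index 0 to index 7.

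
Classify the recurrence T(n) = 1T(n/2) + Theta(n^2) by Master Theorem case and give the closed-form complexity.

Master Theorem for T(n) = 1T(n/2) + O(n^2):

a = 1, b = 2, c = 2
log_b(a) = log_2(1) = 0.0000

Case 3: c = 2 > log_2(1) = 0.0000
T(n) = O(n^2) = O(n^2)

For T(n) = 1T(n/2) + O(n^2): log_2(1) = 0.0000. This is Case 3 of the Master Theorem (c > log_b(a), work dominated by root), giving O(n^2).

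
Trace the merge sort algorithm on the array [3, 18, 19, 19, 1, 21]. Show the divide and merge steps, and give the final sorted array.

Merge sort trace:

Split: [3, 18, 19, 19, 1, 21] -> [3, 18, 19] and [19, 1, 21]
  Split: [3, 18, 19] -> [3] and [18, 19]
    Split: [18, 19] -> [18] and [19]
    Merge: [18] + [19] -> [18, 19]
  Merge: [3] + [18, 19] -> [3, 18, 19]
  Split: [19, 1, 21] -> [19] and [1, 21]
    Split: [1, 21] -> [1] and [21]
    Merge: [1] + [21] -> [1, 21]
  Merge: [19] + [1, 21] -> [1, 19, 21]
Merge: [3, 18, 19] + [1, 19, 21] -> [1, 3, 18, 19, 19, 21]

Final sorted array: [1, 3, 18, 19, 19, 21]

The merge sort proceeds by recursively splitting the array and merging sorted halves.
After all merges, the sorted array is [1, 3, 18, 19, 19, 21].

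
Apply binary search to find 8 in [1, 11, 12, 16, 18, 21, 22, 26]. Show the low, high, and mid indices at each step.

Binary search for 8 in [1, 11, 12, 16, 18, 21, 22, 26]:

lo=0, hi=7, mid=3, arr[mid]=16 -> 16 > 8, search left half
lo=0, hi=2, mid=1, arr[mid]=11 -> 11 > 8, search left half
lo=0, hi=0, mid=0, arr[mid]=1 -> 1 < 8, search right half
lo=1 > hi=0, target 8 not found

Binary search determines that 8 is not in the array after 3 comparisons. The search space was exhausted without finding the target.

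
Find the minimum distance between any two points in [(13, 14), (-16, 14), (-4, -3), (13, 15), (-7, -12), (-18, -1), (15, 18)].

Computing all pairwise distances among 7 points:

d((13, 14), (-16, 14)) = 29.0
d((13, 14), (-4, -3)) = 24.0416
d((13, 14), (13, 15)) = 1.0 <-- minimum
d((13, 14), (-7, -12)) = 32.8024
d((13, 14), (-18, -1)) = 34.4384
d((13, 14), (15, 18)) = 4.4721
d((-16, 14), (-4, -3)) = 20.8087
d((-16, 14), (13, 15)) = 29.0172
d((-16, 14), (-7, -12)) = 27.5136
d((-16, 14), (-18, -1)) = 15.1327
d((-16, 14), (15, 18)) = 31.257
d((-4, -3), (13, 15)) = 24.7588
d((-4, -3), (-7, -12)) = 9.4868
d((-4, -3), (-18, -1)) = 14.1421
d((-4, -3), (15, 18)) = 28.3196
d((13, 15), (-7, -12)) = 33.6006
d((13, 15), (-18, -1)) = 34.8855
d((13, 15), (15, 18)) = 3.6056
d((-7, -12), (-18, -1)) = 15.5563
d((-7, -12), (15, 18)) = 37.2022
d((-18, -1), (15, 18)) = 38.0789

Closest pair: (13, 14) and (13, 15) with distance 1.0

The closest pair is (13, 14) and (13, 15) with Euclidean distance 1.0. For 7 points, brute-force pairwise comparison is shown above. For large n, the divide-and-conquer algorithm (sort by x, recurse on halves, check the dividing strip) achieves O(n log n).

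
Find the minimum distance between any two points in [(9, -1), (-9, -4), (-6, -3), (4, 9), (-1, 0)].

Computing all pairwise distances among 5 points:

d((9, -1), (-9, -4)) = 18.2483
d((9, -1), (-6, -3)) = 15.1327
d((9, -1), (4, 9)) = 11.1803
d((9, -1), (-1, 0)) = 10.0499
d((-9, -4), (-6, -3)) = 3.1623 <-- minimum
d((-9, -4), (4, 9)) = 18.3848
d((-9, -4), (-1, 0)) = 8.9443
d((-6, -3), (4, 9)) = 15.6205
d((-6, -3), (-1, 0)) = 5.831
d((4, 9), (-1, 0)) = 10.2956

Closest pair: (-9, -4) and (-6, -3) with distance 3.1623

The closest pair is (-9, -4) and (-6, -3) with Euclidean distance 3.1623. For 5 points, brute-force pairwise comparison is shown above. For large n, the divide-and-conquer algorithm (sort by x, recurse on halves, check the dividing strip) achieves O(n log n).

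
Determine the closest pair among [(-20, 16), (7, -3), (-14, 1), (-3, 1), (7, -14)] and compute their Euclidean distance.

Computing all pairwise distances among 5 points:

d((-20, 16), (7, -3)) = 33.0151
d((-20, 16), (-14, 1)) = 16.1555
d((-20, 16), (-3, 1)) = 22.6716
d((-20, 16), (7, -14)) = 40.3609
d((7, -3), (-14, 1)) = 21.3776
d((7, -3), (-3, 1)) = 10.7703 <-- minimum
d((7, -3), (7, -14)) = 11.0
d((-14, 1), (-3, 1)) = 11.0
d((-14, 1), (7, -14)) = 25.807
d((-3, 1), (7, -14)) = 18.0278

Closest pair: (7, -3) and (-3, 1) with distance 10.7703

The closest pair is (7, -3) and (-3, 1) with Euclidean distance 10.7703. For 5 points, brute-force pairwise comparison is shown above. For large n, the divide-and-conquer algorithm (sort by x, recurse on halves, check the dividing strip) achieves O(n log n).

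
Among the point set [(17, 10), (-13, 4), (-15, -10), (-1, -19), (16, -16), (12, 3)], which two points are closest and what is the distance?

Computing all pairwise distances among 6 points:

d((17, 10), (-13, 4)) = 30.5941
d((17, 10), (-15, -10)) = 37.7359
d((17, 10), (-1, -19)) = 34.1321
d((17, 10), (16, -16)) = 26.0192
d((17, 10), (12, 3)) = 8.6023 <-- minimum
d((-13, 4), (-15, -10)) = 14.1421
d((-13, 4), (-1, -19)) = 25.9422
d((-13, 4), (16, -16)) = 35.2278
d((-13, 4), (12, 3)) = 25.02
d((-15, -10), (-1, -19)) = 16.6433
d((-15, -10), (16, -16)) = 31.5753
d((-15, -10), (12, 3)) = 29.9666
d((-1, -19), (16, -16)) = 17.2627
d((-1, -19), (12, 3)) = 25.5539
d((16, -16), (12, 3)) = 19.4165

Closest pair: (17, 10) and (12, 3) with distance 8.6023

The closest pair is (17, 10) and (12, 3) with Euclidean distance 8.6023. For 6 points, brute-force pairwise comparison is shown above. For large n, the divide-and-conquer algorithm (sort by x, recurse on halves, check the dividing strip) achieves O(n log n).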